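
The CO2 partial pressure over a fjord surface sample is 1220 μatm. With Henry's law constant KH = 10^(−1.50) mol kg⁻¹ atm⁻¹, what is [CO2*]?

KH = 10^(−1.50) = 3.162×10^-2 mol kg⁻¹ atm⁻¹
[CO2*] = KH · pCO2 = 3.162×10^-2 × 1220×10^-6 atm = 3.86×10^-5 mol/kg

[CO2*] = 38.6 μmol/kg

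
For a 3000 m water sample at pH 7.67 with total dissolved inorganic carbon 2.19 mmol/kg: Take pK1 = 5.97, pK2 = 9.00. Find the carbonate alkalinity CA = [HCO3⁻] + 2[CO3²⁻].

CA = [HCO3⁻] + 2[CO3²⁻] = (α₁ + 2α₂)·DIC
At pH 7.67: [H⁺]/K1 = 10^-1.70 = 0.019953, K2/[H⁺] = 10^-1.33 = 0.046774
α₁ = 1/(1 + 0.019953 + 0.046774) = 1/1.0667 = 0.9374; α₂ = α₁·K2/[H⁺] = 0.04385
α₁ + 2α₂ = 1.0251
CA = 1.0251 × 2.19 = 2.25 mmol/kg

CA = 2.25 mmol/kg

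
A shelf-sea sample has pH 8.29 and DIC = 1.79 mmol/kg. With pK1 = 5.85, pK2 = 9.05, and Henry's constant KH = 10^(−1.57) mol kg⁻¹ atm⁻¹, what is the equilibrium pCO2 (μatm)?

α₀ = 1 / (1 + K1/[H⁺] + K1K2/[H⁺]²) = 1 / (1 + 10^+2.44 + 10^+1.68)
   = 1 / (1 + 275.42 + 47.863) = 1/324.29 = 0.003084
[CO2*] = α₀ × DIC = 0.003084 × 1.79 = 0.005520 mmol/kg = 5.520 μmol/kg
pCO2 = [CO2*]/KH = 5.520×10^-6 / 2.692×10^-2 = 205 μatm

pCO2 = 205 μatm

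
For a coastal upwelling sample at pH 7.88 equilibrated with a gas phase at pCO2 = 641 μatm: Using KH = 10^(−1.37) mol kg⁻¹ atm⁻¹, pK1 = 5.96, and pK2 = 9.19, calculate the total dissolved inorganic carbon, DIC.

DIC = 2.41 mmol/kg

[CO2*] = KH · pCO2 = 10^(−1.37) × 641×10^-6 = 2.734×10^-5 mol/kg
α₀ = 1/(1 + K1/[H⁺] + K1K2/[H⁺]²) = 1/(1 + 10^+1.92 + 10^+0.61) = 0.01133
DIC = [CO2*]/α₀ = 2.734×10^-5 / 0.01133 = 2.41 mmol/kg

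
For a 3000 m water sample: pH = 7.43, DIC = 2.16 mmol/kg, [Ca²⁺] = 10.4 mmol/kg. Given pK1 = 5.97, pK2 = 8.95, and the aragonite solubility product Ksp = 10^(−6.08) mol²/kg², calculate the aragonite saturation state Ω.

α₂ = 1 / (1 + [H⁺]/K2 + [H⁺]²/(K1K2)) = 1 / (1 + 10^+1.52 + 10^+0.06)
   = 1 / (1 + 33.113 + 1.1482) = 1/35.261 = 0.02836
[CO3²⁻] = α₂ × DIC = 0.02836 × 2.16 = 0.06126 mmol/kg
Ksp = 10^(−6.08) = 8.318×10^-7
Ω = [Ca²⁺][CO3²⁻]/Ksp = (10.4×10^-3)(6.126×10^-5) / 8.318×10^-7 = 0.766

Ω = 0.766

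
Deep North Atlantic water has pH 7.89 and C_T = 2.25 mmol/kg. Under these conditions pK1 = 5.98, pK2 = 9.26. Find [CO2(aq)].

α₀ = 1 / (1 + K1/[H⁺] + K1K2/[H⁺]²) = 1 / (1 + 10^+1.91 + 10^+0.54)
   = 1 / (1 + 81.283 + 3.4674) = 1/85.750 = 0.01166
[CO2*] = α₀ × DIC = 0.01166 × 2.25 = 0.0262 mmol/kg

[CO2*] = 0.0262 mmol/kg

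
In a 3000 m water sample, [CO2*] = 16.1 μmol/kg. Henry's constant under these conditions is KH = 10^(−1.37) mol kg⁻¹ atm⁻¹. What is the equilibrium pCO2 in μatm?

pCO2 = 377 μatm

KH = 10^(−1.37) = 4.266×10^-2 mol kg⁻¹ atm⁻¹
pCO2 = [CO2*]/KH = 16.1×10^-6 / 4.266×10^-2 = 3.77×10^-4 atm = 377 μatm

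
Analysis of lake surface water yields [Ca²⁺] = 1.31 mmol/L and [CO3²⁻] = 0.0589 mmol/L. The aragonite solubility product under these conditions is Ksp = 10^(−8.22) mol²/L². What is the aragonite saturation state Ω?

Ksp = 10^(−8.22) = 6.026×10^-9
Ω = [Ca²⁺][CO3²⁻]/Ksp = (1.31×10^-3)(0.0589×10^-3) / 6.026×10^-9 = 12.8

Ω = 12.8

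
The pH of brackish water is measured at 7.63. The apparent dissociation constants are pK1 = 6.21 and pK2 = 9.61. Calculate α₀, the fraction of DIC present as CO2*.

α₀ = 1 / (1 + K1/[H⁺] + K1K2/[H⁺]²) = 1 / (1 + 10^+1.42 + 10^-0.56)
   = 1 / (1 + 26.303 + 0.27542) = 1/27.578 = 0.03626

α₀ = 0.0363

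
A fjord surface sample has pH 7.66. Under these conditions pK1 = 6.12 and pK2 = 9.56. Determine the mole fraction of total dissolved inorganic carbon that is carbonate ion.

α₂ = 1 / (1 + [H⁺]/K2 + [H⁺]²/(K1K2)) = 1 / (1 + 10^+1.90 + 10^+0.36)
   = 1 / (1 + 79.433 + 2.2909) = 1/82.724 = 0.01209

α₂ = 0.0121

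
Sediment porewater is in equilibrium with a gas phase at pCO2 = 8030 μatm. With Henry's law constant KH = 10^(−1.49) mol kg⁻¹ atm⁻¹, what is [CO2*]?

[CO2*] = 260 μmol/kg

KH = 10^(−1.49) = 3.236×10^-2 mol kg⁻¹ atm⁻¹
[CO2*] = KH · pCO2 = 3.236×10^-2 × 8030×10^-6 atm = 2.60×10^-4 mol/kg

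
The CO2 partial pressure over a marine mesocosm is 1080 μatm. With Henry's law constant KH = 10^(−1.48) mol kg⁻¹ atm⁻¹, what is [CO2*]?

KH = 10^(−1.48) = 3.311×10^-2 mol kg⁻¹ atm⁻¹
[CO2*] = KH · pCO2 = 3.311×10^-2 × 1080×10^-6 atm = 3.58×10^-5 mol/kg

[CO2*] = 35.8 μmol/kg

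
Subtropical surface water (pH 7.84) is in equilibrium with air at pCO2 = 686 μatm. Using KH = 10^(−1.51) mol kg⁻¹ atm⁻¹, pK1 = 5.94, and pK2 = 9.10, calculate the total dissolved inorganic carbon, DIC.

[CO2*] = KH · pCO2 = 10^(−1.51) × 686×10^-6 = 2.120×10^-5 mol/kg
α₀ = 1/(1 + K1/[H⁺] + K1K2/[H⁺]²) = 1/(1 + 10^+1.90 + 10^+0.64) = 0.01179
DIC = [CO2*]/α₀ = 2.120×10^-5 / 0.01179 = 1.80 mmol/kg

DIC = 1.80 mmol/kg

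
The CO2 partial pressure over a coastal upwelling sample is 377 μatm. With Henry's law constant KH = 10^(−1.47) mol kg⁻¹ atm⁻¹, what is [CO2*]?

KH = 10^(−1.47) = 3.388×10^-2 mol kg⁻¹ atm⁻¹
[CO2*] = KH · pCO2 = 3.388×10^-2 × 377×10^-6 atm = 1.28×10^-5 mol/kg

[CO2*] = 12.8 μmol/kg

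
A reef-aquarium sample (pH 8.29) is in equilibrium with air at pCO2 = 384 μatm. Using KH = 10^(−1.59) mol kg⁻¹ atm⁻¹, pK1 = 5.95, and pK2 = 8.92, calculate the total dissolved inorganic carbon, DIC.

[CO2*] = KH · pCO2 = 10^(−1.59) × 384×10^-6 = 9.870×10^-6 mol/kg
α₀ = 1/(1 + K1/[H⁺] + K1K2/[H⁺]²) = 1/(1 + 10^+2.34 + 10^+1.71) = 0.003689
DIC = [CO2*]/α₀ = 9.870×10^-6 / 0.003689 = 2.68 mmol/kg

DIC = 2.68 mmol/kg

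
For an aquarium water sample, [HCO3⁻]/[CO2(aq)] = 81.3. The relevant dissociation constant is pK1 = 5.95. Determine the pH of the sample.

From K1 = [H⁺][HCO3⁻]/[CO2(aq)]:  pH = pK1 + log₁₀([HCO3⁻]/[CO2(aq)])
log₁₀(81.3) = +1.910
pH = 5.95 + (+1.910) = 7.86

pH = 7.86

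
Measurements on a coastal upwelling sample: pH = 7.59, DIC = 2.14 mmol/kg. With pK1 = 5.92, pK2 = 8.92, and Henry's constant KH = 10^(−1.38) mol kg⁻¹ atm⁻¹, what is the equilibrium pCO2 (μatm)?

α₀ = 1 / (1 + K1/[H⁺] + K1K2/[H⁺]²) = 1 / (1 + 10^+1.67 + 10^+0.34)
   = 1 / (1 + 46.774 + 2.1878) = 1/49.961 = 0.02002
[CO2*] = α₀ × DIC = 0.02002 × 2.14 = 0.04283 mmol/kg
pCO2 = [CO2*]/KH = 4.283×10^-5 / 4.169×10^-2 = 1030 μatm

pCO2 = 1030 μatm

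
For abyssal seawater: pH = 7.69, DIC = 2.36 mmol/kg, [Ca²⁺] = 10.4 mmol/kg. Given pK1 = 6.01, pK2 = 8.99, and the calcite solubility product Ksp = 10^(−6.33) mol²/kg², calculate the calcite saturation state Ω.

α₂ = 1 / (1 + [H⁺]/K2 + [H⁺]²/(K1K2)) = 1 / (1 + 10^+1.30 + 10^-0.38)
   = 1 / (1 + 19.953 + 0.41687) = 1/21.369 = 0.04680
[CO3²⁻] = α₂ × DIC = 0.04680 × 2.36 = 0.1104 mmol/kg
Ksp = 10^(−6.33) = 4.677×10^-7
Ω = [Ca²⁺][CO3²⁻]/Ksp = (10.4×10^-3)(1.104×10^-4) / 4.677×10^-7 = 2.46

Ω = 2.46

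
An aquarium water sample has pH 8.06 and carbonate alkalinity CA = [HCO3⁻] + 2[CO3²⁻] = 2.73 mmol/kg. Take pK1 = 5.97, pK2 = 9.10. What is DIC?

DIC = 2.54 mmol/kg

CA = [HCO3⁻] + 2[CO3²⁻] = (α₁ + 2α₂)·DIC
At pH 8.06: [H⁺]/K1 = 10^-2.09 = 0.0081283, K2/[H⁺] = 10^-1.04 = 0.091201
α₁ = 1/(1 + 0.0081283 + 0.091201) = 1/1.0993 = 0.9096; α₂ = α₁·K2/[H⁺] = 0.08296
α₁ + 2α₂ = 1.0756
DIC = CA / (α₁ + 2α₂) = 2.73 / 1.0756 = 2.54 mmol/kg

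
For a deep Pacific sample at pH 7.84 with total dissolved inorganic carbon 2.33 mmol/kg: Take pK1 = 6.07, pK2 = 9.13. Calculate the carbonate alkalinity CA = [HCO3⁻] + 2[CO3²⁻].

CA = 2.40 mmol/kg

CA = [HCO3⁻] + 2[CO3²⁻] = (α₁ + 2α₂)·DIC
At pH 7.84: [H⁺]/K1 = 10^-1.77 = 0.016982, K2/[H⁺] = 10^-1.29 = 0.051286
α₁ = 1/(1 + 0.016982 + 0.051286) = 1/1.0683 = 0.9361; α₂ = α₁·K2/[H⁺] = 0.04801
α₁ + 2α₂ = 1.0321
CA = 1.0321 × 2.33 = 2.40 mmol/kg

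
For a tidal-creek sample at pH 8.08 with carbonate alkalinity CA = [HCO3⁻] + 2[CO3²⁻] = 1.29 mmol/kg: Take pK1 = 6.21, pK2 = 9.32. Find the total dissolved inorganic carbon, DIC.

DIC = 1.24 mmol/kg

CA = [HCO3⁻] + 2[CO3²⁻] = (α₁ + 2α₂)·DIC
At pH 8.08: [H⁺]/K1 = 10^-1.87 = 0.013490, K2/[H⁺] = 10^-1.24 = 0.057544
α₁ = 1/(1 + 0.013490 + 0.057544) = 1/1.0710 = 0.9337; α₂ = α₁·K2/[H⁺] = 0.05373
α₁ + 2α₂ = 1.0411
DIC = CA / (α₁ + 2α₂) = 1.29 / 1.0411 = 1.24 mmol/kg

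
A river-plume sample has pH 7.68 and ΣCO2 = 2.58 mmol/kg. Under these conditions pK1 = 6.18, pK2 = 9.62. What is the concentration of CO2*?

α₀ = 1 / (1 + K1/[H⁺] + K1K2/[H⁺]²) = 1 / (1 + 10^+1.50 + 10^-0.44)
   = 1 / (1 + 31.623 + 0.36308) = 1/32.986 = 0.03032
[CO2*] = α₀ × DIC = 0.03032 × 2.58 = 0.0782 mmol/kg

[CO2*] = 0.0782 mmol/kg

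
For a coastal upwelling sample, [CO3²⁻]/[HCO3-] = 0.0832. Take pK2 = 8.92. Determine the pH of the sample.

pH = 7.84

From K2 = [H⁺][CO3²⁻]/[HCO3-]:  pH = pK2 + log₁₀([CO3²⁻]/[HCO3-])
log₁₀(0.0832) = -1.080
pH = 8.92 + (-1.080) = 7.84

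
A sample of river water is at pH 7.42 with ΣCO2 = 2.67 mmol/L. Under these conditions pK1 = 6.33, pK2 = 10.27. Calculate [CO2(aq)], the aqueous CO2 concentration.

[CO2*] = 0.200 mmol/L

α₀ = 1 / (1 + K1/[H⁺] + K1K2/[H⁺]²) = 1 / (1 + 10^+1.09 + 10^-1.76)
   = 1 / (1 + 12.303 + 0.017378) = 1/13.320 = 0.07507
[CO2*] = α₀ × DIC = 0.07507 × 2.67 = 0.200 mmol/L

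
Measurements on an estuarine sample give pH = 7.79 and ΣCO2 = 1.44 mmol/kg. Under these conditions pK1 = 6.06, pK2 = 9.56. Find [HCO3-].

α₁ = 1 / (1 + [H⁺]/K1 + K2/[H⁺]) = 1 / (1 + 10^-1.73 + 10^-1.77)
   = 1 / (1 + 0.018621 + 0.016982) = 1/1.0356 = 0.9656
[HCO3⁻] = α₁ × DIC = 0.9656 × 1.44 = 1.39 mmol/kg

[HCO3⁻] = 1.39 mmol/kg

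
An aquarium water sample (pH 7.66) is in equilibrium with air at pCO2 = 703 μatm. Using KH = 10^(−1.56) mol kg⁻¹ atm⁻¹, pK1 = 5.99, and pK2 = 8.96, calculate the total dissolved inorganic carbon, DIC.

DIC = 0.970 mmol/kg

[CO2*] = KH · pCO2 = 10^(−1.56) × 703×10^-6 = 1.936×10^-5 mol/kg
α₀ = 1/(1 + K1/[H⁺] + K1K2/[H⁺]²) = 1/(1 + 10^+1.67 + 10^+0.37) = 0.01995
DIC = [CO2*]/α₀ = 1.936×10^-5 / 0.01995 = 0.970 mmol/kg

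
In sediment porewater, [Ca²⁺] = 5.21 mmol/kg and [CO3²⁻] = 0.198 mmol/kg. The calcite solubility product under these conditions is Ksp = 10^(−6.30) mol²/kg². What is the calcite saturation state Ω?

Ω = 2.06

Ksp = 10^(−6.30) = 5.012×10^-7
Ω = [Ca²⁺][CO3²⁻]/Ksp = (5.21×10^-3)(0.198×10^-3) / 5.012×10^-7 = 2.06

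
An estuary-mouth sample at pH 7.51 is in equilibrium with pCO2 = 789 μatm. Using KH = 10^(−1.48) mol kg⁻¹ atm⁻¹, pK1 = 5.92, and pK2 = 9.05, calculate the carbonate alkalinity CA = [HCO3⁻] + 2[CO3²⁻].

CA = 1.08 mmol/kg

[CO2*] = KH · pCO2 = 10^(−1.48) × 789×10^-6 = 2.613×10^-5 mol/kg
α₀ = 1/(1 + K1/[H⁺] + K1K2/[H⁺]²) = 1/(1 + 10^+1.59 + 10^+0.05) = 0.02437
DIC = [CO2*]/α₀ = 2.613×10^-5 / 0.02437 = 1.072 mmol/kg
CA = (α₁ + 2α₂)·DIC = (0.9483 + 2×0.02735) × 1.072 = 1.08 mmol/kg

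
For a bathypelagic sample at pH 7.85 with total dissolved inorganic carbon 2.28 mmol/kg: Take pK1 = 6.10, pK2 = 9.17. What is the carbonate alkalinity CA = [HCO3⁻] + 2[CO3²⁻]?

CA = 2.34 mmol/kg

CA = [HCO3⁻] + 2[CO3²⁻] = (α₁ + 2α₂)·DIC
At pH 7.85: [H⁺]/K1 = 10^-1.75 = 0.017783, K2/[H⁺] = 10^-1.32 = 0.047863
α₁ = 1/(1 + 0.017783 + 0.047863) = 1/1.0656 = 0.9384; α₂ = α₁·K2/[H⁺] = 0.04491
α₁ + 2α₂ = 1.0282
CA = 1.0282 × 2.28 = 2.34 mmol/kg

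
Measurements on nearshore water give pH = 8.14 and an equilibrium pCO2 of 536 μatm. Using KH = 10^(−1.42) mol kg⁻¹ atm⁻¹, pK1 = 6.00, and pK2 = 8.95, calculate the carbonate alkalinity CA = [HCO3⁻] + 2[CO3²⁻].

[CO2*] = KH · pCO2 = 10^(−1.42) × 536×10^-6 = 2.038×10^-5 mol/kg
α₀ = 1/(1 + K1/[H⁺] + K1K2/[H⁺]²) = 1/(1 + 10^+2.14 + 10^+1.33) = 0.006234
DIC = [CO2*]/α₀ = 2.038×10^-5 / 0.006234 = 3.269 mmol/kg
CA = (α₁ + 2α₂)·DIC = (0.8605 + 2×0.1333) × 3.269 = 3.68 mmol/kg

CA = 3.68 mmol/kg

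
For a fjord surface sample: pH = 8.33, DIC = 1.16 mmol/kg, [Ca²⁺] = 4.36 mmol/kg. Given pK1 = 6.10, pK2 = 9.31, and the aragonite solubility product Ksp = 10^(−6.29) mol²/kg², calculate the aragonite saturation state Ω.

α₂ = 1 / (1 + [H⁺]/K2 + [H⁺]²/(K1K2)) = 1 / (1 + 10^+0.98 + 10^-1.25)
   = 1 / (1 + 9.5499 + 0.056234) = 1/10.606 = 0.09428
[CO3²⁻] = α₂ × DIC = 0.09428 × 1.16 = 0.1094 mmol/kg
Ksp = 10^(−6.29) = 5.129×10^-7
Ω = [Ca²⁺][CO3²⁻]/Ksp = (4.36×10^-3)(1.094×10^-4) / 5.129×10^-7 = 0.930

Ω = 0.930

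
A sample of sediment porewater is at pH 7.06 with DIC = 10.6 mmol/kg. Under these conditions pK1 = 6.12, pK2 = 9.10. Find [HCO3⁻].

α₁ = 1 / (1 + [H⁺]/K1 + K2/[H⁺]) = 1 / (1 + 10^-0.94 + 10^-2.04)
   = 1 / (1 + 0.11482 + 0.0091201) = 1/1.1239 = 0.8897
[HCO3⁻] = α₁ × DIC = 0.8897 × 10.6 = 9.43 mmol/kg

[HCO3⁻] = 9.43 mmol/kg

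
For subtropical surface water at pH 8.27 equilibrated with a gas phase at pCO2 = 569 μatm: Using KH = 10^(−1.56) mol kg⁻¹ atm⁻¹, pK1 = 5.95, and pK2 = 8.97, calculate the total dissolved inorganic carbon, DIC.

DIC = 3.94 mmol/kg

[CO2*] = KH · pCO2 = 10^(−1.56) × 569×10^-6 = 1.567×10^-5 mol/kg
α₀ = 1/(1 + K1/[H⁺] + K1K2/[H⁺]²) = 1/(1 + 10^+2.32 + 10^+1.62) = 0.003974
DIC = [CO2*]/α₀ = 1.567×10^-5 / 0.003974 = 3.94 mmol/kg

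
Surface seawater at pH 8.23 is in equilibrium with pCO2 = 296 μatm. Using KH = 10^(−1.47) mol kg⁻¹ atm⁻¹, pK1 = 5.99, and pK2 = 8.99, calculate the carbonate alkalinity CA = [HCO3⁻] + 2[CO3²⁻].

[CO2*] = KH · pCO2 = 10^(−1.47) × 296×10^-6 = 1.003×10^-5 mol/kg
α₀ = 1/(1 + K1/[H⁺] + K1K2/[H⁺]²) = 1/(1 + 10^+2.24 + 10^+1.48) = 0.004879
DIC = [CO2*]/α₀ = 1.003×10^-5 / 0.004879 = 2.056 mmol/kg
CA = (α₁ + 2α₂)·DIC = (0.8478 + 2×0.1473) × 2.056 = 2.35 mmol/kg

CA = 2.35 mmol/kg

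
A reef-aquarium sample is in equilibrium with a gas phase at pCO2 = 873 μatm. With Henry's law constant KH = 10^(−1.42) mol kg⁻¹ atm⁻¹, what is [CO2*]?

KH = 10^(−1.42) = 3.802×10^-2 mol kg⁻¹ atm⁻¹
[CO2*] = KH · pCO2 = 3.802×10^-2 × 873×10^-6 atm = 3.32×10^-5 mol/kg

[CO2*] = 33.2 μmol/kg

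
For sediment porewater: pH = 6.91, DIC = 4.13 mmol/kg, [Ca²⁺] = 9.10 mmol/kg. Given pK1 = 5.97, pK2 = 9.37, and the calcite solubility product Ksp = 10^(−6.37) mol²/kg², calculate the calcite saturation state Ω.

α₂ = 1 / (1 + [H⁺]/K2 + [H⁺]²/(K1K2)) = 1 / (1 + 10^+2.46 + 10^+1.52)
   = 1 / (1 + 288.40 + 33.113) = 1/322.52 = 0.003101
[CO3²⁻] = α₂ × DIC = 0.003101 × 4.13 = 0.01281 mmol/kg = 12.81 μmol/kg
Ksp = 10^(−6.37) = 4.266×10^-7
Ω = [Ca²⁺][CO3²⁻]/Ksp = (9.10×10^-3)(1.281×10^-5) / 4.266×10^-7 = 0.273

Ω = 0.273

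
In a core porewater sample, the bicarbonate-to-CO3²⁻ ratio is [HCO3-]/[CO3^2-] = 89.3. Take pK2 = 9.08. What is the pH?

From K2 = [H⁺][CO3^2-]/[HCO3-]:  pH = pK2 − log₁₀([HCO3-]/[CO3^2-])
log₁₀(89.3) = +1.951
pH = 9.08 − (+1.951) = 7.13

pH = 7.13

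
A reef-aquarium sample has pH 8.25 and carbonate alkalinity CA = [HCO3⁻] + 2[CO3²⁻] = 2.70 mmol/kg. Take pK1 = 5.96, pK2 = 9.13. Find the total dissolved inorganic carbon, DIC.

CA = [HCO3⁻] + 2[CO3²⁻] = (α₁ + 2α₂)·DIC
At pH 8.25: [H⁺]/K1 = 10^-2.29 = 0.0051286, K2/[H⁺] = 10^-0.88 = 0.13183
α₁ = 1/(1 + 0.0051286 + 0.13183) = 1/1.1370 = 0.8795; α₂ = α₁·K2/[H⁺] = 0.1159
α₁ + 2α₂ = 1.1114
DIC = CA / (α₁ + 2α₂) = 2.70 / 1.1114 = 2.43 mmol/kg

DIC = 2.43 mmol/kg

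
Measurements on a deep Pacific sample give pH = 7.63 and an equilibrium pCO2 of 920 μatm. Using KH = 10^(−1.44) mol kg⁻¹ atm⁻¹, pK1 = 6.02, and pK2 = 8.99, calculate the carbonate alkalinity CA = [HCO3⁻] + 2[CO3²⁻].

CA = 1.48 mmol/kg

[CO2*] = KH · pCO2 = 10^(−1.44) × 920×10^-6 = 3.340×10^-5 mol/kg
α₀ = 1/(1 + K1/[H⁺] + K1K2/[H⁺]²) = 1/(1 + 10^+1.61 + 10^+0.25) = 0.02298
DIC = [CO2*]/α₀ = 3.340×10^-5 / 0.02298 = 1.454 mmol/kg
CA = (α₁ + 2α₂)·DIC = (0.9362 + 2×0.04086) × 1.454 = 1.48 mmol/kg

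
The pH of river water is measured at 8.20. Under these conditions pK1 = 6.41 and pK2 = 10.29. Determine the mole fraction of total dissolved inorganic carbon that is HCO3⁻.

α₁ = 0.976

α₁ = 1 / (1 + [H⁺]/K1 + K2/[H⁺]) = 1 / (1 + 10^-1.79 + 10^-2.09)
   = 1 / (1 + 0.016218 + 0.0081283) = 1/1.0243 = 0.9762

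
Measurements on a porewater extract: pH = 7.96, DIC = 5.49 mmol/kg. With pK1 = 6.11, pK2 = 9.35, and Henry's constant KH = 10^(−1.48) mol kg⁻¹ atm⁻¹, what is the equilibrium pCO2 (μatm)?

pCO2 = 2220 μatm

α₀ = 1 / (1 + K1/[H⁺] + K1K2/[H⁺]²) = 1 / (1 + 10^+1.85 + 10^+0.46)
   = 1 / (1 + 70.795 + 2.8840) = 1/74.679 = 0.01339
[CO2*] = α₀ × DIC = 0.01339 × 5.49 = 0.07352 mmol/kg
pCO2 = [CO2*]/KH = 7.352×10^-5 / 3.311×10^-2 = 2220 μatm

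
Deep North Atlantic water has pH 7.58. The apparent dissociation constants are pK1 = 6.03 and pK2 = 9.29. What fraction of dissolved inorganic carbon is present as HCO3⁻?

α₁ = 0.954

α₁ = 1 / (1 + [H⁺]/K1 + K2/[H⁺]) = 1 / (1 + 10^-1.55 + 10^-1.71)
   = 1 / (1 + 0.028184 + 0.019498) = 1/1.0477 = 0.9545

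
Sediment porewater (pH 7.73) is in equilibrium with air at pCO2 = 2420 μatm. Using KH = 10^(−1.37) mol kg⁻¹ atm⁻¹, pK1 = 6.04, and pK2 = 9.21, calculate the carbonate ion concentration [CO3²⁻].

[CO2*] = KH · pCO2 = 10^(−1.37) × 2420×10^-6 = 1.032×10^-4 mol/kg
α₀ = 1/(1 + K1/[H⁺] + K1K2/[H⁺]²) = 1/(1 + 10^+1.69 + 10^+0.21) = 0.01938
DIC = [CO2*]/α₀ = 1.032×10^-4 / 0.01938 = 5.327 mmol/kg
[CO3²⁻] = α₂·DIC; α₂ = 0.03143, so [CO3²⁻] = 0.03143 × 5.327 = 0.167 mmol/kg

[CO3²⁻] = 0.167 mmol/kg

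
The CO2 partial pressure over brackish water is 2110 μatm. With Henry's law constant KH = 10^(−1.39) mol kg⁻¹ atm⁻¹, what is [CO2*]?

[CO2*] = 86.0 μmol/kg

KH = 10^(−1.39) = 4.074×10^-2 mol kg⁻¹ atm⁻¹
[CO2*] = KH · pCO2 = 4.074×10^-2 × 2110×10^-6 atm = 8.60×10^-5 mol/kg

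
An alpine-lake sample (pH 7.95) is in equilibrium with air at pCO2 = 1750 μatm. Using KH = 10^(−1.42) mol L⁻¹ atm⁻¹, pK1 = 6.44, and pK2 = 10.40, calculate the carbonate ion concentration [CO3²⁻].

[CO2*] = KH · pCO2 = 10^(−1.42) × 1750×10^-6 = 6.653×10^-5 mol/L
α₀ = 1/(1 + K1/[H⁺] + K1K2/[H⁺]²) = 1/(1 + 10^+1.51 + 10^-0.94) = 0.02987
DIC = [CO2*]/α₀ = 6.653×10^-5 / 0.02987 = 2.227 mmol/L
[CO3²⁻] = α₂·DIC; α₂ = 0.003430, so [CO3²⁻] = 0.003430 × 2.227 = 0.00764 mmol/L = 7.64 μmol/L

[CO3²⁻] = 7.64 μmol/L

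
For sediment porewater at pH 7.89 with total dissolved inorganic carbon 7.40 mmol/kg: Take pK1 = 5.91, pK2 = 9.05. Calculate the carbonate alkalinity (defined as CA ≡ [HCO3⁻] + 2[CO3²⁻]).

CA = 7.80 mmol/kg

CA = [HCO3⁻] + 2[CO3²⁻] = (α₁ + 2α₂)·DIC
At pH 7.89: [H⁺]/K1 = 10^-1.98 = 0.010471, K2/[H⁺] = 10^-1.16 = 0.069183
α₁ = 1/(1 + 0.010471 + 0.069183) = 1/1.0797 = 0.9262; α₂ = α₁·K2/[H⁺] = 0.06408
α₁ + 2α₂ = 1.0544
CA = 1.0544 × 7.40 = 7.80 mmol/kg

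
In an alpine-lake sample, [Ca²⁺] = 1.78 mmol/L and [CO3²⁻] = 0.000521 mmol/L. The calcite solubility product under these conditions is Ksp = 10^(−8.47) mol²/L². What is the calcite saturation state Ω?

Ksp = 10^(−8.47) = 3.388×10^-9
Ω = [Ca²⁺][CO3²⁻]/Ksp = (1.78×10^-3)(0.000521×10^-3) / 3.388×10^-9 = 0.274

Ω = 0.274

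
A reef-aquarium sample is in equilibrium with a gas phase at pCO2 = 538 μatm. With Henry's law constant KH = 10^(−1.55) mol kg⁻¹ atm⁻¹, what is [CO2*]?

[CO2*] = 15.2 μmol/kg

KH = 10^(−1.55) = 2.818×10^-2 mol kg⁻¹ atm⁻¹
[CO2*] = KH · pCO2 = 2.818×10^-2 × 538×10^-6 atm = 1.52×10^-5 mol/kg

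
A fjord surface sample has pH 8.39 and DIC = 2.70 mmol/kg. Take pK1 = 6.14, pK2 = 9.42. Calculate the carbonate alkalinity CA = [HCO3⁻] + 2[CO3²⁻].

CA = [HCO3⁻] + 2[CO3²⁻] = (α₁ + 2α₂)·DIC
At pH 8.39: [H⁺]/K1 = 10^-2.25 = 0.0056234, K2/[H⁺] = 10^-1.03 = 0.093325
α₁ = 1/(1 + 0.0056234 + 0.093325) = 1/1.0989 = 0.9100; α₂ = α₁·K2/[H⁺] = 0.08492
α₁ + 2α₂ = 1.0798
CA = 1.0798 × 2.70 = 2.92 mmol/kg

CA = 2.92 mmol/kg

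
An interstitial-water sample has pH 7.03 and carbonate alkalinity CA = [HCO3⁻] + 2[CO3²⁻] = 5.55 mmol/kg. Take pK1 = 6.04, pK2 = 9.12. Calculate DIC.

DIC = 6.06 mmol/kg

CA = [HCO3⁻] + 2[CO3²⁻] = (α₁ + 2α₂)·DIC
At pH 7.03: [H⁺]/K1 = 10^-0.99 = 0.10233, K2/[H⁺] = 10^-2.09 = 0.0081283
α₁ = 1/(1 + 0.10233 + 0.0081283) = 1/1.1105 = 0.9005; α₂ = α₁·K2/[H⁺] = 0.007320
α₁ + 2α₂ = 0.9152
DIC = CA / (α₁ + 2α₂) = 5.55 / 0.9152 = 6.06 mmol/kg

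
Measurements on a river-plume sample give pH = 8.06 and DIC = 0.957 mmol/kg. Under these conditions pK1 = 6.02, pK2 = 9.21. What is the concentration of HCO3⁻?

α₁ = 1 / (1 + [H⁺]/K1 + K2/[H⁺]) = 1 / (1 + 10^-2.04 + 10^-1.15)
   = 1 / (1 + 0.0091201 + 0.070795) = 1/1.0799 = 0.9260
[HCO3⁻] = α₁ × DIC = 0.9260 × 0.957 = 0.886 mmol/kg

[HCO3⁻] = 0.886 mmol/kg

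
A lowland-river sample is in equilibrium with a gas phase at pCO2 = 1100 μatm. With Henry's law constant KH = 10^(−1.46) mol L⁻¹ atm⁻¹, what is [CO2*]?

KH = 10^(−1.46) = 3.467×10^-2 mol L⁻¹ atm⁻¹
[CO2*] = KH · pCO2 = 3.467×10^-2 × 1100×10^-6 atm = 3.81×10^-5 mol/L

[CO2*] = 38.1 μmol/L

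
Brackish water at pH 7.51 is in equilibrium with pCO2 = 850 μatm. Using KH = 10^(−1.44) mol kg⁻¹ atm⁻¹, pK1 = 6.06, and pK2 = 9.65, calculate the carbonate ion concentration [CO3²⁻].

[CO3²⁻] = 6.30 μmol/kg

[CO2*] = KH · pCO2 = 10^(−1.44) × 850×10^-6 = 3.086×10^-5 mol/kg
α₀ = 1/(1 + K1/[H⁺] + K1K2/[H⁺]²) = 1/(1 + 10^+1.45 + 10^-0.69) = 0.03403
DIC = [CO2*]/α₀ = 3.086×10^-5 / 0.03403 = 0.9070 mmol/kg
[CO3²⁻] = α₂·DIC; α₂ = 0.006948, so [CO3²⁻] = 0.006948 × 0.9070 = 0.00630 mmol/kg = 6.30 μmol/kg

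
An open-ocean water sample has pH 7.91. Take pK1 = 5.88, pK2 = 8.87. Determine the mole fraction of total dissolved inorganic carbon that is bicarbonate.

α₁ = 0.894

α₁ = 1 / (1 + [H⁺]/K1 + K2/[H⁺]) = 1 / (1 + 10^-2.03 + 10^-0.96)
   = 1 / (1 + 0.0093325 + 0.10965) = 1/1.1190 = 0.8937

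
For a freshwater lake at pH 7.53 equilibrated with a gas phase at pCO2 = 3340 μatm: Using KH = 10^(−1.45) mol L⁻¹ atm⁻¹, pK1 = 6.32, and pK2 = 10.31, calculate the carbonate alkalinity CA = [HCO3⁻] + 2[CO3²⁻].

[CO2*] = KH · pCO2 = 10^(−1.45) × 3340×10^-6 = 1.185×10^-4 mol/L
α₀ = 1/(1 + K1/[H⁺] + K1K2/[H⁺]²) = 1/(1 + 10^+1.21 + 10^-1.57) = 0.05799
DIC = [CO2*]/α₀ = 1.185×10^-4 / 0.05799 = 2.044 mmol/L
CA = (α₁ + 2α₂)·DIC = (0.9405 + 2×0.001561) × 2.044 = 1.93 mmol/L

CA = 1.93 mmol/L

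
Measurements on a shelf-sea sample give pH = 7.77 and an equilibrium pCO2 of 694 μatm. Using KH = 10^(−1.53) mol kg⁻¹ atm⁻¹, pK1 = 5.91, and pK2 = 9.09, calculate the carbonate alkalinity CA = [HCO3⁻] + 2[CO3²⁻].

CA = 1.63 mmol/kg

[CO2*] = KH · pCO2 = 10^(−1.53) × 694×10^-6 = 2.048×10^-5 mol/kg
α₀ = 1/(1 + K1/[H⁺] + K1K2/[H⁺]²) = 1/(1 + 10^+1.86 + 10^+0.54) = 0.01300
DIC = [CO2*]/α₀ = 2.048×10^-5 / 0.01300 = 1.575 mmol/kg
CA = (α₁ + 2α₂)·DIC = (0.9419 + 2×0.04508) × 1.575 = 1.63 mmol/kg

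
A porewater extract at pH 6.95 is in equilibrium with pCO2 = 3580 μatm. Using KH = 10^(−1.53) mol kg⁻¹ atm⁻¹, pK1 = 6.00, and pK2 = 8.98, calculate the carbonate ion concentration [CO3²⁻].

[CO3²⁻] = 8.79 μmol/kg

[CO2*] = KH · pCO2 = 10^(−1.53) × 3580×10^-6 = 1.057×10^-4 mol/kg
α₀ = 1/(1 + K1/[H⁺] + K1K2/[H⁺]²) = 1/(1 + 10^+0.95 + 10^-1.08) = 0.1000
DIC = [CO2*]/α₀ = 1.057×10^-4 / 0.1000 = 1.056 mmol/kg
[CO3²⁻] = α₂·DIC; α₂ = 0.008321, so [CO3²⁻] = 0.008321 × 1.056 = 0.00879 mmol/kg = 8.79 μmol/kg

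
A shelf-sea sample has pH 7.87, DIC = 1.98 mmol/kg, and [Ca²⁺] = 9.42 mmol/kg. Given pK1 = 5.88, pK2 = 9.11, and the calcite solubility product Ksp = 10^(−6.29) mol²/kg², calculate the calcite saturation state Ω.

Ω = 1.96

α₂ = 1 / (1 + [H⁺]/K2 + [H⁺]²/(K1K2)) = 1 / (1 + 10^+1.24 + 10^-0.75)
   = 1 / (1 + 17.378 + 0.17783) = 1/18.556 = 0.05389
[CO3²⁻] = α₂ × DIC = 0.05389 × 1.98 = 0.1067 mmol/kg
Ksp = 10^(−6.29) = 5.129×10^-7
Ω = [Ca²⁺][CO3²⁻]/Ksp = (9.42×10^-3)(1.067×10^-4) / 5.129×10^-7 = 1.96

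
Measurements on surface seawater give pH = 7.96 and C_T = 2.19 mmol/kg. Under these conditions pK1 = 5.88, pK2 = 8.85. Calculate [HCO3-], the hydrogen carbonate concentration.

[HCO3⁻] = 1.93 mmol/kg

α₁ = 1 / (1 + [H⁺]/K1 + K2/[H⁺]) = 1 / (1 + 10^-2.08 + 10^-0.89)
   = 1 / (1 + 0.0083176 + 0.12882) = 1/1.1371 = 0.8794
[HCO3⁻] = α₁ × DIC = 0.8794 × 2.19 = 1.93 mmol/kg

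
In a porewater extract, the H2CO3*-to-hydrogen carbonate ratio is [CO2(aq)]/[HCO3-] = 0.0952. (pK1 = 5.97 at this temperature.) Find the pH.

From K1 = [H⁺][HCO3-]/[CO2(aq)]:  pH = pK1 − log₁₀([CO2(aq)]/[HCO3-])
log₁₀(0.0952) = -1.021
pH = 5.97 − (-1.021) = 6.99

pH = 6.99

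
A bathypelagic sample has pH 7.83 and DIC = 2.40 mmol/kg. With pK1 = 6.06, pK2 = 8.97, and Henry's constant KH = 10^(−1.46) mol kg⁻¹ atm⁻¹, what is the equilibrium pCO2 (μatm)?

pCO2 = 1080 μatm

α₀ = 1 / (1 + K1/[H⁺] + K1K2/[H⁺]²) = 1 / (1 + 10^+1.77 + 10^+0.63)
   = 1 / (1 + 58.884 + 4.2658) = 1/64.150 = 0.01559
[CO2*] = α₀ × DIC = 0.01559 × 2.40 = 0.03741 mmol/kg
pCO2 = [CO2*]/KH = 3.741×10^-5 / 3.467×10^-2 = 1080 μatm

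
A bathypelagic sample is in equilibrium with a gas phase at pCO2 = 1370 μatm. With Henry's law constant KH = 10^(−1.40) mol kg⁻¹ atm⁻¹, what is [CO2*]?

[CO2*] = 54.5 μmol/kg

KH = 10^(−1.40) = 3.981×10^-2 mol kg⁻¹ atm⁻¹
[CO2*] = KH · pCO2 = 3.981×10^-2 × 1370×10^-6 atm = 5.45×10^-5 mol/kg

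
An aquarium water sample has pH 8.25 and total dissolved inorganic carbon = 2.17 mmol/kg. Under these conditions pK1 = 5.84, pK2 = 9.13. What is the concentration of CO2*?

[CO2*] = 7.43 μmol/kg

α₀ = 1 / (1 + K1/[H⁺] + K1K2/[H⁺]²) = 1 / (1 + 10^+2.41 + 10^+1.53)
   = 1 / (1 + 257.04 + 33.884) = 1/291.92 = 0.003426
[CO2*] = α₀ × DIC = 0.003426 × 2.17 = 0.00743 mmol/kg = 7.43 μmol/kg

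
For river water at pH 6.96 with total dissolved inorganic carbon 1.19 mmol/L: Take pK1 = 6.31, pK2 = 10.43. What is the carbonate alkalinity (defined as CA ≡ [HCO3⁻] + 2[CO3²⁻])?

CA = 0.973 mmol/L

CA = [HCO3⁻] + 2[CO3²⁻] = (α₁ + 2α₂)·DIC
At pH 6.96: [H⁺]/K1 = 10^-0.65 = 0.22387, K2/[H⁺] = 10^-3.47 = 0.00033884
α₁ = 1/(1 + 0.22387 + 0.00033884) = 1/1.2242 = 0.8169; α₂ = α₁·K2/[H⁺] = 0.0002768
α₁ + 2α₂ = 0.8174
CA = 0.8174 × 1.19 = 0.973 mmol/L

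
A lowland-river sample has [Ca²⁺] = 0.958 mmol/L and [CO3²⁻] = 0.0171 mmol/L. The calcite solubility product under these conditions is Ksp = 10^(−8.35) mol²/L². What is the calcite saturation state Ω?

Ksp = 10^(−8.35) = 4.467×10^-9
Ω = [Ca²⁺][CO3²⁻]/Ksp = (0.958×10^-3)(0.0171×10^-3) / 4.467×10^-9 = 3.67

Ω = 3.67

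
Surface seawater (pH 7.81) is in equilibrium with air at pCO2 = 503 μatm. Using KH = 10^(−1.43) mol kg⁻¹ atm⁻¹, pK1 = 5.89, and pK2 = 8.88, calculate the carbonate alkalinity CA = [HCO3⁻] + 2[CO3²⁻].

CA = 1.82 mmol/kg

[CO2*] = KH · pCO2 = 10^(−1.43) × 503×10^-6 = 1.869×10^-5 mol/kg
α₀ = 1/(1 + K1/[H⁺] + K1K2/[H⁺]²) = 1/(1 + 10^+1.92 + 10^+0.85) = 0.01096
DIC = [CO2*]/α₀ = 1.869×10^-5 / 0.01096 = 1.705 mmol/kg
CA = (α₁ + 2α₂)·DIC = (0.9115 + 2×0.07758) × 1.705 = 1.82 mmol/kg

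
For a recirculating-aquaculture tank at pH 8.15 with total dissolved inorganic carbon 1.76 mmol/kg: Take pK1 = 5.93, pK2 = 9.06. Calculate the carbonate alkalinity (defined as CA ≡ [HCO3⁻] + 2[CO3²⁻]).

CA = [HCO3⁻] + 2[CO3²⁻] = (α₁ + 2α₂)·DIC
At pH 8.15: [H⁺]/K1 = 10^-2.22 = 0.0060256, K2/[H⁺] = 10^-0.91 = 0.12303
α₁ = 1/(1 + 0.0060256 + 0.12303) = 1/1.1291 = 0.8857; α₂ = α₁·K2/[H⁺] = 0.1090
α₁ + 2α₂ = 1.1036
CA = 1.1036 × 1.76 = 1.94 mmol/kg

CA = 1.94 mmol/kg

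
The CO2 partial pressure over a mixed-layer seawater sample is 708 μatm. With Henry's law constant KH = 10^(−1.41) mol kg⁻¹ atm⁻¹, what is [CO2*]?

[CO2*] = 27.5 μmol/kg

KH = 10^(−1.41) = 3.890×10^-2 mol kg⁻¹ atm⁻¹
[CO2*] = KH · pCO2 = 3.890×10^-2 × 708×10^-6 atm = 2.75×10^-5 mol/kg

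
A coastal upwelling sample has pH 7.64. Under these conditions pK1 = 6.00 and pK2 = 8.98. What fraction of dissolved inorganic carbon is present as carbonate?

α₂ = 1 / (1 + [H⁺]/K2 + [H⁺]²/(K1K2)) = 1 / (1 + 10^+1.34 + 10^-0.30)
   = 1 / (1 + 21.878 + 0.50119) = 1/23.379 = 0.04277

α₂ = 0.0428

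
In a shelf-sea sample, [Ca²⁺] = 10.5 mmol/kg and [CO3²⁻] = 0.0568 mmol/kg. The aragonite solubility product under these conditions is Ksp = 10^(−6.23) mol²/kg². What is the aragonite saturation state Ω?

Ksp = 10^(−6.23) = 5.888×10^-7
Ω = [Ca²⁺][CO3²⁻]/Ksp = (10.5×10^-3)(0.0568×10^-3) / 5.888×10^-7 = 1.01

Ω = 1.01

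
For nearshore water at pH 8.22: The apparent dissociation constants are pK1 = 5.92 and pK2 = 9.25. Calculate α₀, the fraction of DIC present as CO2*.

α₀ = 0.00456

α₀ = 1 / (1 + K1/[H⁺] + K1K2/[H⁺]²) = 1 / (1 + 10^+2.30 + 10^+1.27)
   = 1 / (1 + 199.53 + 18.621) = 1/219.15 = 0.004563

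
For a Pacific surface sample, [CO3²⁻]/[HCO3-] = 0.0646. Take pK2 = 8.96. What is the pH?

pH = 7.77

From K2 = [H⁺][CO3²⁻]/[HCO3-]:  pH = pK2 + log₁₀([CO3²⁻]/[HCO3-])
log₁₀(0.0646) = -1.190
pH = 8.96 + (-1.190) = 7.77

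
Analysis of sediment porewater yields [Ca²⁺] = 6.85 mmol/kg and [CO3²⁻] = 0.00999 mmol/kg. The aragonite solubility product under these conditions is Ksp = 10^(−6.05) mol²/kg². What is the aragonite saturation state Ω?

Ω = 0.0768

Ksp = 10^(−6.05) = 8.913×10^-7
Ω = [Ca²⁺][CO3²⁻]/Ksp = (6.85×10^-3)(0.00999×10^-3) / 8.913×10^-7 = 0.0768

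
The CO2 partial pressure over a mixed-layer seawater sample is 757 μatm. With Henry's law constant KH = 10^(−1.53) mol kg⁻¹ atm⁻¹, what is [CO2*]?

[CO2*] = 22.3 μmol/kg

KH = 10^(−1.53) = 2.951×10^-2 mol kg⁻¹ atm⁻¹
[CO2*] = KH · pCO2 = 2.951×10^-2 × 757×10^-6 atm = 2.23×10^-5 mol/kg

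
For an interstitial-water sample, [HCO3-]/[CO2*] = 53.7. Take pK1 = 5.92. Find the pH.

From K1 = [H⁺][HCO3-]/[CO2*]:  pH = pK1 + log₁₀([HCO3-]/[CO2*])
log₁₀(53.7) = +1.730
pH = 5.92 + (+1.730) = 7.65

pH = 7.65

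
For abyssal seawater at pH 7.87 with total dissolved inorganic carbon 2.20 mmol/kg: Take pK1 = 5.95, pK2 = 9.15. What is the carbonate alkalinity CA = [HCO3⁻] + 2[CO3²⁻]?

CA = [HCO3⁻] + 2[CO3²⁻] = (α₁ + 2α₂)·DIC
At pH 7.87: [H⁺]/K1 = 10^-1.92 = 0.012023, K2/[H⁺] = 10^-1.28 = 0.052481
α₁ = 1/(1 + 0.012023 + 0.052481) = 1/1.0645 = 0.9394; α₂ = α₁·K2/[H⁺] = 0.04930
α₁ + 2α₂ = 1.0380
CA = 1.0380 × 2.20 = 2.28 mmol/kg

CA = 2.28 mmol/kg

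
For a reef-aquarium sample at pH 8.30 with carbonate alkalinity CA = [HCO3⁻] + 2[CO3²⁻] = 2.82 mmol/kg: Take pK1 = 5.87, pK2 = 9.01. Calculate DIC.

CA = [HCO3⁻] + 2[CO3²⁻] = (α₁ + 2α₂)·DIC
At pH 8.30: [H⁺]/K1 = 10^-2.43 = 0.0037154, K2/[H⁺] = 10^-0.71 = 0.19498
α₁ = 1/(1 + 0.0037154 + 0.19498) = 1/1.1987 = 0.8342; α₂ = α₁·K2/[H⁺] = 0.1627
α₁ + 2α₂ = 1.1596
DIC = CA / (α₁ + 2α₂) = 2.82 / 1.1596 = 2.43 mmol/kg

DIC = 2.43 mmol/kg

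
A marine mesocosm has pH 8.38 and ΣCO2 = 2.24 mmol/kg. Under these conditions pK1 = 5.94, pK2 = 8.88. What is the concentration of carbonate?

[CO3²⁻] = 0.537 mmol/kg

α₂ = 1 / (1 + [H⁺]/K2 + [H⁺]²/(K1K2)) = 1 / (1 + 10^+0.50 + 10^-1.94)
   = 1 / (1 + 3.1623 + 0.011482) = 1/4.1738 = 0.2396
[CO3²⁻] = α₂ × DIC = 0.2396 × 2.24 = 0.537 mmol/kg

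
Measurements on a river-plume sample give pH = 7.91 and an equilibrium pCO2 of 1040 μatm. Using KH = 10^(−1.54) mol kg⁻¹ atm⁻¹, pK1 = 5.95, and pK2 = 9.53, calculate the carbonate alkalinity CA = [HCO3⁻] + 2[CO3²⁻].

CA = 2.87 mmol/kg

[CO2*] = KH · pCO2 = 10^(−1.54) × 1040×10^-6 = 2.999×10^-5 mol/kg
α₀ = 1/(1 + K1/[H⁺] + K1K2/[H⁺]²) = 1/(1 + 10^+1.96 + 10^+0.34) = 0.01059
DIC = [CO2*]/α₀ = 2.999×10^-5 / 0.01059 = 2.831 mmol/kg
CA = (α₁ + 2α₂)·DIC = (0.9662 + 2×0.02318) × 2.831 = 2.87 mmol/kg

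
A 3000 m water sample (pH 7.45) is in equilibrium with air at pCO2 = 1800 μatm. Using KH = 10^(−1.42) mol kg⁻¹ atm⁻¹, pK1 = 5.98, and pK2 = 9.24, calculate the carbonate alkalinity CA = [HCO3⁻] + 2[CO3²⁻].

[CO2*] = KH · pCO2 = 10^(−1.42) × 1800×10^-6 = 6.843×10^-5 mol/kg
α₀ = 1/(1 + K1/[H⁺] + K1K2/[H⁺]²) = 1/(1 + 10^+1.47 + 10^-0.32) = 0.03227
DIC = [CO2*]/α₀ = 6.843×10^-5 / 0.03227 = 2.121 mmol/kg
CA = (α₁ + 2α₂)·DIC = (0.9523 + 2×0.01544) × 2.121 = 2.09 mmol/kg

CA = 2.09 mmol/kg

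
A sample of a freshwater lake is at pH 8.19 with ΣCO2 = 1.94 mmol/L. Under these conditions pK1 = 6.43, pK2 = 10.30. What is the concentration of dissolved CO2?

[CO2*] = 0.0329 mmol/L

α₀ = 1 / (1 + K1/[H⁺] + K1K2/[H⁺]²) = 1 / (1 + 10^+1.76 + 10^-0.35)
   = 1 / (1 + 57.544 + 0.44668) = 1/58.991 = 0.01695
[CO2*] = α₀ × DIC = 0.01695 × 1.94 = 0.0329 mmol/L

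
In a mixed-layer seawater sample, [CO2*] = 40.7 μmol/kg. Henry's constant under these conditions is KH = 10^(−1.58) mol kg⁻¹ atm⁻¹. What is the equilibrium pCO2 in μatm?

pCO2 = 1550 μatm

KH = 10^(−1.58) = 2.630×10^-2 mol kg⁻¹ atm⁻¹
pCO2 = [CO2*]/KH = 40.7×10^-6 / 2.630×10^-2 = 1.55×10^-3 atm = 1550 μatm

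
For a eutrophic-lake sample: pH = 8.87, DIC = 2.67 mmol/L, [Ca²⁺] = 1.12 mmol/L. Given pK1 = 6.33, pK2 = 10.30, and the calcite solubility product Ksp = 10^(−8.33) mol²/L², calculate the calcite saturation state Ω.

Ω = 22.8

α₂ = 1 / (1 + [H⁺]/K2 + [H⁺]²/(K1K2)) = 1 / (1 + 10^+1.43 + 10^-1.11)
   = 1 / (1 + 26.915 + 0.077625) = 1/27.993 = 0.03572
[CO3²⁻] = α₂ × DIC = 0.03572 × 2.67 = 0.09538 mmol/L
Ksp = 10^(−8.33) = 4.677×10^-9
Ω = [Ca²⁺][CO3²⁻]/Ksp = (1.12×10^-3)(9.538×10^-5) / 4.677×10^-9 = 22.8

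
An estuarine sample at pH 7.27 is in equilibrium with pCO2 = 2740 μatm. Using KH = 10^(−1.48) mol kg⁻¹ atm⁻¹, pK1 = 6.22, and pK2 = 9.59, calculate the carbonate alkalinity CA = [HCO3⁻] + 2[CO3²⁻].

CA = 1.03 mmol/kg

[CO2*] = KH · pCO2 = 10^(−1.48) × 2740×10^-6 = 9.073×10^-5 mol/kg
α₀ = 1/(1 + K1/[H⁺] + K1K2/[H⁺]²) = 1/(1 + 10^+1.05 + 10^-1.27) = 0.08147
DIC = [CO2*]/α₀ = 9.073×10^-5 / 0.08147 = 1.114 mmol/kg
CA = (α₁ + 2α₂)·DIC = (0.9142 + 2×0.004375) × 1.114 = 1.03 mmol/kg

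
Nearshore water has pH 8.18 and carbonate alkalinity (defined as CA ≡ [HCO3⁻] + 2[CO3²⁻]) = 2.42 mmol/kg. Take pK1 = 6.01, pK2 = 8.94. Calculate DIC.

DIC = 2.12 mmol/kg

CA = [HCO3⁻] + 2[CO3²⁻] = (α₁ + 2α₂)·DIC
At pH 8.18: [H⁺]/K1 = 10^-2.17 = 0.0067608, K2/[H⁺] = 10^-0.76 = 0.17378
α₁ = 1/(1 + 0.0067608 + 0.17378) = 1/1.1805 = 0.8471; α₂ = α₁·K2/[H⁺] = 0.1472
α₁ + 2α₂ = 1.1415
DIC = CA / (α₁ + 2α₂) = 2.42 / 1.1415 = 2.12 mmol/kg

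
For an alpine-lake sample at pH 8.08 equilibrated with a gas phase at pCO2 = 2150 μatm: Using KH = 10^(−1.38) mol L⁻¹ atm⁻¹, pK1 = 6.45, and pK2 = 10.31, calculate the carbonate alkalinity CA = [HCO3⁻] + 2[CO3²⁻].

[CO2*] = KH · pCO2 = 10^(−1.38) × 2150×10^-6 = 8.963×10^-5 mol/L
α₀ = 1/(1 + K1/[H⁺] + K1K2/[H⁺]²) = 1/(1 + 10^+1.63 + 10^-0.60) = 0.02277
DIC = [CO2*]/α₀ = 8.963×10^-5 / 0.02277 = 3.935 mmol/L
CA = (α₁ + 2α₂)·DIC = (0.9715 + 2×0.005721) × 3.935 = 3.87 mmol/L

CA = 3.87 mmol/L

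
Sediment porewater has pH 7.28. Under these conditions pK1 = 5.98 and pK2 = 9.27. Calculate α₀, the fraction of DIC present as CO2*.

α₀ = 1 / (1 + K1/[H⁺] + K1K2/[H⁺]²) = 1 / (1 + 10^+1.30 + 10^-0.69)
   = 1 / (1 + 19.953 + 0.20417) = 1/21.157 = 0.04727

α₀ = 0.0473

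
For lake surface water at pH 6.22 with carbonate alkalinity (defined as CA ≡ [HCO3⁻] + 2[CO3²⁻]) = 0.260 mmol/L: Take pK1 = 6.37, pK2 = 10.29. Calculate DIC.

DIC = 0.627 mmol/L

CA = [HCO3⁻] + 2[CO3²⁻] = (α₁ + 2α₂)·DIC
At pH 6.22: [H⁺]/K1 = 10^0.15 = 1.4125, K2/[H⁺] = 10^-4.07 = 8.5114×10^-5
α₁ = 1/(1 + 1.4125 + 8.5114×10^-5) = 1/2.4126 = 0.4145; α₂ = α₁·K2/[H⁺] = 3.528×10^-5
α₁ + 2α₂ = 0.4146
DIC = CA / (α₁ + 2α₂) = 0.260 / 0.4146 = 0.627 mmol/L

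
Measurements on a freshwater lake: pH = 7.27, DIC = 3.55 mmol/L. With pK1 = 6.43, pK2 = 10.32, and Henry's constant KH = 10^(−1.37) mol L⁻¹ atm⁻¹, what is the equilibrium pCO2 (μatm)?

α₀ = 1 / (1 + K1/[H⁺] + K1K2/[H⁺]²) = 1 / (1 + 10^+0.84 + 10^-2.21)
   = 1 / (1 + 6.9183 + 0.0061660) = 1/7.9245 = 0.1262
[CO2*] = α₀ × DIC = 0.1262 × 3.55 = 0.4480 mmol/L
pCO2 = [CO2*]/KH = 4.480×10^-4 / 4.266×10^-2 = 1.05×10^4 μatm

pCO2 = 1.05×10^4 μatm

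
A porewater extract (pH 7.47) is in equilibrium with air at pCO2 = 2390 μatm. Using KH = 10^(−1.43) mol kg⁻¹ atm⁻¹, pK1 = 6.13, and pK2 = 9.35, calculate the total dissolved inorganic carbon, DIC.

DIC = 2.06 mmol/kg

[CO2*] = KH · pCO2 = 10^(−1.43) × 2390×10^-6 = 8.880×10^-5 mol/kg
α₀ = 1/(1 + K1/[H⁺] + K1K2/[H⁺]²) = 1/(1 + 10^+1.34 + 10^-0.54) = 0.04317
DIC = [CO2*]/α₀ = 8.880×10^-5 / 0.04317 = 2.06 mmol/kg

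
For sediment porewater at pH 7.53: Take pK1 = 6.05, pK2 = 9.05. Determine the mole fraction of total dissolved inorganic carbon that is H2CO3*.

α₀ = 1 / (1 + K1/[H⁺] + K1K2/[H⁺]²) = 1 / (1 + 10^+1.48 + 10^-0.04)
   = 1 / (1 + 30.200 + 0.91201) = 1/32.112 = 0.03114

α₀ = 0.0311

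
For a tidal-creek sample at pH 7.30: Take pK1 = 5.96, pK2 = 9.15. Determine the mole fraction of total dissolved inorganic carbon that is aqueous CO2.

α₀ = 1 / (1 + K1/[H⁺] + K1K2/[H⁺]²) = 1 / (1 + 10^+1.34 + 10^-0.51)
   = 1 / (1 + 21.878 + 0.30903) = 1/23.187 = 0.04313

α₀ = 0.0431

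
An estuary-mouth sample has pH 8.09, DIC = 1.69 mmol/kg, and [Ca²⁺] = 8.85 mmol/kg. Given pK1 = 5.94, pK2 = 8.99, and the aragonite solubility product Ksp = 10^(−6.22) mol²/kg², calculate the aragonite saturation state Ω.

Ω = 2.76

α₂ = 1 / (1 + [H⁺]/K2 + [H⁺]²/(K1K2)) = 1 / (1 + 10^+0.90 + 10^-1.25)
   = 1 / (1 + 7.9433 + 0.056234) = 1/8.9995 = 0.1111
[CO3²⁻] = α₂ × DIC = 0.1111 × 1.69 = 0.1878 mmol/kg
Ksp = 10^(−6.22) = 6.026×10^-7
Ω = [Ca²⁺][CO3²⁻]/Ksp = (8.85×10^-3)(1.878×10^-4) / 6.026×10^-7 = 2.76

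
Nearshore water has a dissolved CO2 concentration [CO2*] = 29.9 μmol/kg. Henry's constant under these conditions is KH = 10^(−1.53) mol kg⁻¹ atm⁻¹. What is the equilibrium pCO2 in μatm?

KH = 10^(−1.53) = 2.951×10^-2 mol kg⁻¹ atm⁻¹
pCO2 = [CO2*]/KH = 29.9×10^-6 / 2.951×10^-2 = 1.01×10^-3 atm = 1010 μatm

pCO2 = 1010 μatm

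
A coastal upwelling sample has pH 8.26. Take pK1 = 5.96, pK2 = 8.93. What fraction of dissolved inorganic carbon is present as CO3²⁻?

α₂ = 1 / (1 + [H⁺]/K2 + [H⁺]²/(K1K2)) = 1 / (1 + 10^+0.67 + 10^-1.63)
   = 1 / (1 + 4.6774 + 0.023442) = 1/5.7008 = 0.1754

α₂ = 0.175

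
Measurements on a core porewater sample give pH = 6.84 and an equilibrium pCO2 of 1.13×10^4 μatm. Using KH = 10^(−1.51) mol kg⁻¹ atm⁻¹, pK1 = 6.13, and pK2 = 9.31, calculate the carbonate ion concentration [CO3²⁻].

[CO2*] = KH · pCO2 = 10^(−1.51) × 1.13×10^4×10^-6 = 3.492×10^-4 mol/kg
α₀ = 1/(1 + K1/[H⁺] + K1K2/[H⁺]²) = 1/(1 + 10^+0.71 + 10^-1.76) = 0.1627
DIC = [CO2*]/α₀ = 3.492×10^-4 / 0.1627 = 2.146 mmol/kg
[CO3²⁻] = α₂·DIC; α₂ = 0.002828, so [CO3²⁻] = 0.002828 × 2.146 = 0.00607 mmol/kg = 6.07 μmol/kg

[CO3²⁻] = 6.07 μmol/kg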